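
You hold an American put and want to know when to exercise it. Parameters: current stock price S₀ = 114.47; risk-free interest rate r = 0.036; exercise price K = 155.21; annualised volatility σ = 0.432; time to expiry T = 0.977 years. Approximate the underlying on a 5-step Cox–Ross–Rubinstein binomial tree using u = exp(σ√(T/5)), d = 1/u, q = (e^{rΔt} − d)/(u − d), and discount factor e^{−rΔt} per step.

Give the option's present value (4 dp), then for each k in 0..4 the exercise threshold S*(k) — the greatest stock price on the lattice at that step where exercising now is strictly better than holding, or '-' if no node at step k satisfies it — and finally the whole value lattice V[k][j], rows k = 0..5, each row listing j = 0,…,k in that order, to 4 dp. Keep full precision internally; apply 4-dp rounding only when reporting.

price = 46.1992
boundary = - - 78.1312 94.5710 114.4700
tree:
46.1992
60.9757 30.2808
77.0788 43.7877 15.5511
90.6608 60.6390 25.5008 4.5993
101.8817 77.0788 40.7400 8.7519 0.0000
111.1521 90.6608 60.6390 16.6540 0.0000 0.0000

Δt=0.19540, u=1.21041, d=0.82616, q=0.47078, disc=e^(-rΔt)=0.99299
k=5 terminal: V=max(K-S,0) → 111.1521 90.6608 60.6390 16.6540 0.0000 0.0000
k=4: j=0 S=53.3283 intr=101.8817 cont=100.7938 V=101.8817[EX]; j=1 S=78.1312 intr=77.0788 cont=75.9908 V=77.0788[EX]; j=2 S=114.4700 intr=40.7400 cont=39.6520 V=40.7400[EX]; j=3 S=167.7099 intr=0.0000 cont=8.7519 V=8.7519[hold]; j=4 S=245.7118 intr=0.0000 cont=0.0000 V=0.0000[hold]  S*(4)=114.4700
k=3: j=0 S=64.5492 intr=90.6608 cont=89.5728 V=90.6608[EX]; j=1 S=94.5710 intr=60.6390 cont=59.5510 V=60.6390[EX]; j=2 S=138.5560 intr=16.6540 cont=25.5008 V=25.5008[hold]; j=3 S=202.9983 intr=0.0000 cont=4.5993 V=4.5993[hold]  S*(3)=94.5710
k=2: j=0 S=78.1312 intr=77.0788 cont=75.9908 V=77.0788[EX]; j=1 S=114.4700 intr=40.7400 cont=43.7877 V=43.7877[hold]; j=2 S=167.7099 intr=0.0000 cont=15.5511 V=15.5511[hold]  S*(2)=78.1312
k=1: j=0 S=94.5710 intr=60.6390 cont=60.9757 V=60.9757[hold]; j=1 S=138.5560 intr=16.6540 cont=30.2808 V=30.2808[hold]  S*(1)=-
k=0: j=0 S=114.4700 intr=40.7400 cont=46.1992 V=46.1992[hold]  S*(0)=-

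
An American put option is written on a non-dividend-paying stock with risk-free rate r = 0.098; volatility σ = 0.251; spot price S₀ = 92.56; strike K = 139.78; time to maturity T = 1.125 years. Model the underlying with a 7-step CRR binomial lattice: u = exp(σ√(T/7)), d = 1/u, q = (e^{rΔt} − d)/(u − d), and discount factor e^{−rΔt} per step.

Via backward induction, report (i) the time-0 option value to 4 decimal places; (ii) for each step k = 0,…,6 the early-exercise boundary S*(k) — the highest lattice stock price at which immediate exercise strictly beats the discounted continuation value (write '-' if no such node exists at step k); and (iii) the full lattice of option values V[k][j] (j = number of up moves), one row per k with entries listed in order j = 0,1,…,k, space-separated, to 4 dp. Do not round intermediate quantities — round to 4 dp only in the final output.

price = 47.2200
boundary = 92.5600 102.3585 113.1942 102.3585 113.1942 102.3585 113.1942
tree:
47.2200
56.0805 37.4215
64.0928 47.2200 26.5858
71.3381 56.0805 37.4215 16.1543
77.8898 64.0928 47.2200 26.5858 8.2064
83.8144 71.3381 56.0805 37.4215 15.1790 2.8196
89.1718 77.8898 64.0928 47.2200 26.5858 6.4167 0.0000
94.0164 83.8144 71.3381 56.0805 37.4215 14.6030 0.0000 0.0000

Δt=0.16071  u=1.10586  d=0.90427  q=0.55361  discount=0.98437
step 7 (expiry): payoffs max(K−S,0) = 94.0164 83.8144 71.3381 56.0805 37.4215 14.6030 0.0000 0.0000
step 6: (k=6,j=0): S=50.6082, (K−S)⁺=89.1718, hold=86.9875 ⇒ V=89.1718 exercise | (k=6,j=1): S=61.8902, (K−S)⁺=77.8898, hold=75.7055 ⇒ V=77.8898 exercise | (k=6,j=2): S=75.6872, (K−S)⁺=64.0928, hold=61.9085 ⇒ V=64.0928 exercise | (k=6,j=3): S=92.5600, (K−S)⁺=47.2200, hold=45.0357 ⇒ V=47.2200 exercise | (k=6,j=4): S=113.1942, (K−S)⁺=26.5858, hold=24.4015 ⇒ V=26.5858 exercise | (k=6,j=5): S=138.4283, (K−S)⁺=1.3517, hold=6.4167 ⇒ V=6.4167 continue | (k=6,j=6): S=169.2878, (K−S)⁺=0.0000, hold=0.0000 ⇒ V=0.0000 continue  boundary S*=113.1942
step 5: (k=5,j=0): S=55.9656, (K−S)⁺=83.8144, hold=81.6301 ⇒ V=83.8144 exercise | (k=5,j=1): S=68.4419, (K−S)⁺=71.3381, hold=69.1538 ⇒ V=71.3381 exercise | (k=5,j=2): S=83.6995, (K−S)⁺=56.0805, hold=53.8962 ⇒ V=56.0805 exercise | (k=5,j=3): S=102.3585, (K−S)⁺=37.4215, hold=35.2373 ⇒ V=37.4215 exercise | (k=5,j=4): S=125.1770, (K−S)⁺=14.6030, hold=15.1790 ⇒ V=15.1790 continue | (k=5,j=5): S=153.0824, (K−S)⁺=0.0000, hold=2.8196 ⇒ V=2.8196 continue  boundary S*=102.3585
step 4: (k=4,j=0): S=61.8902, (K−S)⁺=77.8898, hold=75.7055 ⇒ V=77.8898 exercise | (k=4,j=1): S=75.6872, (K−S)⁺=64.0928, hold=61.9085 ⇒ V=64.0928 exercise | (k=4,j=2): S=92.5600, (K−S)⁺=47.2200, hold=45.0357 ⇒ V=47.2200 exercise | (k=4,j=3): S=113.1942, (K−S)⁺=26.5858, hold=24.7154 ⇒ V=26.5858 exercise | (k=4,j=4): S=138.4283, (K−S)⁺=1.3517, hold=8.2064 ⇒ V=8.2064 continue  boundary S*=113.1942
step 3: (k=3,j=0): S=68.4419, (K−S)⁺=71.3381, hold=69.1538 ⇒ V=71.3381 exercise | (k=3,j=1): S=83.6995, (K−S)⁺=56.0805, hold=53.8962 ⇒ V=56.0805 exercise | (k=3,j=2): S=102.3585, (K−S)⁺=37.4215, hold=35.2373 ⇒ V=37.4215 exercise | (k=3,j=3): S=125.1770, (K−S)⁺=14.6030, hold=16.1543 ⇒ V=16.1543 continue  boundary S*=102.3585
step 2: (k=2,j=0): S=75.6872, (K−S)⁺=64.0928, hold=61.9085 ⇒ V=64.0928 exercise | (k=2,j=1): S=92.5600, (K−S)⁺=47.2200, hold=45.0357 ⇒ V=47.2200 exercise | (k=2,j=2): S=113.1942, (K−S)⁺=26.5858, hold=25.2469 ⇒ V=26.5858 exercise  boundary S*=113.1942
step 1: (k=1,j=0): S=83.6995, (K−S)⁺=56.0805, hold=53.8962 ⇒ V=56.0805 exercise | (k=1,j=1): S=102.3585, (K−S)⁺=37.4215, hold=35.2373 ⇒ V=37.4215 exercise  boundary S*=102.3585
step 0: (k=0,j=0): S=92.5600, (K−S)⁺=47.2200, hold=45.0357 ⇒ V=47.2200 exercise  boundary S*=92.5600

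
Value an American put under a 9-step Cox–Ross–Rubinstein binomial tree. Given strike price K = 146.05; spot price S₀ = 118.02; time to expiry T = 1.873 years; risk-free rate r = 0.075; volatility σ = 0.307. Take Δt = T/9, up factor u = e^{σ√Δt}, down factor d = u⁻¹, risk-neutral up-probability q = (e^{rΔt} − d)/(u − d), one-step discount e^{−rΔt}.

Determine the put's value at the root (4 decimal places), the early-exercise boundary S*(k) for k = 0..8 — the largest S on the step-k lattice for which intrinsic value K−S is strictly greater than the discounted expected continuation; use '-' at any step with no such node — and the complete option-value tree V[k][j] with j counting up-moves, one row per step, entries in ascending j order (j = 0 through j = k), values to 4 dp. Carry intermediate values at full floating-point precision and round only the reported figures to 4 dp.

Δt=0.20811  u=1.15033  d=0.86931  q=0.52102  discount=0.98451
step 9 (expiry): payoffs max(K−S,0) = 112.5885 101.7716 87.4579 68.5172 43.4536 10.2878 0.0000 0.0000 0.0000 0.0000
step 8: (k=8,j=0): S=38.4919, (K−S)⁺=107.5581, hold=105.2962 ⇒ V=107.5581 exercise | (k=8,j=1): S=50.9349, (K−S)⁺=95.1151, hold=92.8532 ⇒ V=95.1151 exercise | (k=8,j=2): S=67.4004, (K−S)⁺=78.6496, hold=76.3877 ⇒ V=78.6496 exercise | (k=8,j=3): S=89.1885, (K−S)⁺=56.8615, hold=54.5996 ⇒ V=56.8615 exercise | (k=8,j=4): S=118.0200, (K−S)⁺=28.0300, hold=25.7681 ⇒ V=28.0300 exercise | (k=8,j=5): S=156.1717, (K−S)⁺=0.0000, hold=4.8513 ⇒ V=4.8513 continue | (k=8,j=6): S=206.6565, (K−S)⁺=0.0000, hold=0.0000 ⇒ V=0.0000 continue | (k=8,j=7): S=273.4612, (K−S)⁺=0.0000, hold=0.0000 ⇒ V=0.0000 continue | (k=8,j=8): S=361.8615, (K−S)⁺=0.0000, hold=0.0000 ⇒ V=0.0000 continue  boundary S*=118.0200
step 7: (k=7,j=0): S=44.2784, (K−S)⁺=101.7716, hold=99.5097 ⇒ V=101.7716 exercise | (k=7,j=1): S=58.5921, (K−S)⁺=87.4579, hold=85.1960 ⇒ V=87.4579 exercise | (k=7,j=2): S=77.5328, (K−S)⁺=68.5172, hold=66.2553 ⇒ V=68.5172 exercise | (k=7,j=3): S=102.5964, (K−S)⁺=43.4536, hold=41.1917 ⇒ V=43.4536 exercise | (k=7,j=4): S=135.7622, (K−S)⁺=10.2878, hold=15.7063 ⇒ V=15.7063 continue | (k=7,j=5): S=179.6494, (K−S)⁺=0.0000, hold=2.2877 ⇒ V=2.2877 continue | (k=7,j=6): S=237.7236, (K−S)⁺=0.0000, hold=0.0000 ⇒ V=0.0000 continue | (k=7,j=7): S=314.5713, (K−S)⁺=0.0000, hold=0.0000 ⇒ V=0.0000 continue  boundary S*=102.5964
step 6: (k=6,j=0): S=50.9349, (K−S)⁺=95.1151, hold=92.8532 ⇒ V=95.1151 exercise | (k=6,j=1): S=67.4004, (K−S)⁺=78.6496, hold=76.3877 ⇒ V=78.6496 exercise | (k=6,j=2): S=89.1885, (K−S)⁺=56.8615, hold=54.5996 ⇒ V=56.8615 exercise | (k=6,j=3): S=118.0200, (K−S)⁺=28.0300, hold=28.5476 ⇒ V=28.5476 continue | (k=6,j=4): S=156.1717, (K−S)⁺=0.0000, hold=8.5799 ⇒ V=8.5799 continue | (k=6,j=5): S=206.6565, (K−S)⁺=0.0000, hold=1.0788 ⇒ V=1.0788 continue | (k=6,j=6): S=273.4612, (K−S)⁺=0.0000, hold=0.0000 ⇒ V=0.0000 continue  boundary S*=89.1885
step 5: (k=5,j=0): S=58.5921, (K−S)⁺=87.4579, hold=85.1960 ⇒ V=87.4579 exercise | (k=5,j=1): S=77.5328, (K−S)⁺=68.5172, hold=66.2553 ⇒ V=68.5172 exercise | (k=5,j=2): S=102.5964, (K−S)⁺=43.4536, hold=41.4572 ⇒ V=43.4536 exercise | (k=5,j=3): S=135.7622, (K−S)⁺=10.2878, hold=17.8630 ⇒ V=17.8630 continue | (k=5,j=4): S=179.6494, (K−S)⁺=0.0000, hold=4.5993 ⇒ V=4.5993 continue | (k=5,j=5): S=237.7236, (K−S)⁺=0.0000, hold=0.5087 ⇒ V=0.5087 continue  boundary S*=102.5964
step 4: (k=4,j=0): S=67.4004, (K−S)⁺=78.6496, hold=76.3877 ⇒ V=78.6496 exercise | (k=4,j=1): S=89.1885, (K−S)⁺=56.8615, hold=54.5996 ⇒ V=56.8615 exercise | (k=4,j=2): S=118.0200, (K−S)⁺=28.0300, hold=29.6538 ⇒ V=29.6538 continue | (k=4,j=3): S=156.1717, (K−S)⁺=0.0000, hold=10.7827 ⇒ V=10.7827 continue | (k=4,j=4): S=206.6565, (K−S)⁺=0.0000, hold=2.4298 ⇒ V=2.4298 continue  boundary S*=89.1885
step 3: (k=3,j=0): S=77.5328, (K−S)⁺=68.5172, hold=66.2553 ⇒ V=68.5172 exercise | (k=3,j=1): S=102.5964, (K−S)⁺=43.4536, hold=42.0246 ⇒ V=43.4536 exercise | (k=3,j=2): S=135.7622, (K−S)⁺=10.2878, hold=19.5146 ⇒ V=19.5146 continue | (k=3,j=3): S=179.6494, (K−S)⁺=0.0000, hold=6.3311 ⇒ V=6.3311 continue  boundary S*=102.5964
step 2: (k=2,j=0): S=89.1885, (K−S)⁺=56.8615, hold=54.5996 ⇒ V=56.8615 exercise | (k=2,j=1): S=118.0200, (K−S)⁺=28.0300, hold=30.5010 ⇒ V=30.5010 continue | (k=2,j=2): S=156.1717, (K−S)⁺=0.0000, hold=12.4498 ⇒ V=12.4498 continue  boundary S*=89.1885
step 1: (k=1,j=0): S=102.5964, (K−S)⁺=43.4536, hold=42.4592 ⇒ V=43.4536 exercise | (k=1,j=1): S=135.7622, (K−S)⁺=10.2878, hold=20.7692 ⇒ V=20.7692 continue  boundary S*=102.5964
step 0: (k=0,j=0): S=118.0200, (K−S)⁺=28.0300, hold=31.1446 ⇒ V=31.1446 continue  boundary S*=-

price = 31.1446
boundary = - 102.5964 89.1885 102.5964 89.1885 102.5964 89.1885 102.5964 118.0200
tree:
31.1446
43.4536 20.7692
56.8615 30.5010 12.4498
68.5172 43.4536 19.5146 6.3311
78.6496 56.8615 29.6538 10.7827 2.4298
87.4579 68.5172 43.4536 17.8630 4.5993 0.5087
95.1151 78.6496 56.8615 28.5476 8.5799 1.0788 0.0000
101.7716 87.4579 68.5172 43.4536 15.7063 2.2877 0.0000 0.0000
107.5581 95.1151 78.6496 56.8615 28.0300 4.8513 0.0000 0.0000 0.0000
112.5885 101.7716 87.4579 68.5172 43.4536 10.2878 0.0000 0.0000 0.0000 0.0000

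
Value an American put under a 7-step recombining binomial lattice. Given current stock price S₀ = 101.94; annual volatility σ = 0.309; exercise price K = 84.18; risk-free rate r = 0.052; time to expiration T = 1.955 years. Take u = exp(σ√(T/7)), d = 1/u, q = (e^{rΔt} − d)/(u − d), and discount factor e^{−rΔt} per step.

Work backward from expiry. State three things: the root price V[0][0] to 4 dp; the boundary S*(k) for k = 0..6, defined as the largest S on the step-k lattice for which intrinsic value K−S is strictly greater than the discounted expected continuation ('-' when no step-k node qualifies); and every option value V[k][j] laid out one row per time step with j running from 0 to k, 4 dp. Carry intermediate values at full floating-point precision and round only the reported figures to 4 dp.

params: Δt=0.27929 u=1.17739 d=0.84934 q=0.50386 e^(-rΔt)=0.98558
t_7 payoffs: 51.6783 39.1247 21.7224 0.0000 0.0000 0.0000 0.0000 0.0000
t_6: node(6,0) S=38.2672 payoff=45.9128 vs cont=44.6991 → 45.9128 [stop]  node(6,1) S=53.0476 payoff=31.1324 vs cont=29.9187 → 31.1324 [stop]  node(6,2) S=73.5369 payoff=10.6431 vs cont=10.6220 → 10.6431 [stop]  node(6,3) S=101.9400 payoff=0.0000 vs cont=0.0000 → 0.0000 [wait]  node(6,4) S=141.3137 payoff=0.0000 vs cont=0.0000 → 0.0000 [wait]  node(6,5) S=195.8951 payoff=0.0000 vs cont=0.0000 → 0.0000 [wait]  node(6,6) S=271.5583 payoff=0.0000 vs cont=0.0000 → 0.0000 [wait]  ⇒ S*(6)=73.5369
t_5: node(5,0) S=45.0553 payoff=39.1247 vs cont=37.9110 → 39.1247 [stop]  node(5,1) S=62.4576 payoff=21.7224 vs cont=20.5087 → 21.7224 [stop]  node(5,2) S=86.5815 payoff=0.0000 vs cont=5.2044 → 5.2044 [wait]  node(5,3) S=120.0230 payoff=0.0000 vs cont=0.0000 → 0.0000 [wait]  node(5,4) S=166.3810 payoff=0.0000 vs cont=0.0000 → 0.0000 [wait]  node(5,5) S=230.6446 payoff=0.0000 vs cont=0.0000 → 0.0000 [wait]  ⇒ S*(5)=62.4576
t_4: node(4,0) S=53.0476 payoff=31.1324 vs cont=29.9187 → 31.1324 [stop]  node(4,1) S=73.5369 payoff=10.6431 vs cont=13.2064 → 13.2064 [wait]  node(4,2) S=101.9400 payoff=0.0000 vs cont=2.5449 → 2.5449 [wait]  node(4,3) S=141.3137 payoff=0.0000 vs cont=0.0000 → 0.0000 [wait]  node(4,4) S=195.8951 payoff=0.0000 vs cont=0.0000 → 0.0000 [wait]  ⇒ S*(4)=53.0476
t_3: node(3,0) S=62.4576 payoff=21.7224 vs cont=21.7816 → 21.7816 [wait]  node(3,1) S=86.5815 payoff=0.0000 vs cont=7.7216 → 7.7216 [wait]  node(3,2) S=120.0230 payoff=0.0000 vs cont=1.2444 → 1.2444 [wait]  node(3,3) S=166.3810 payoff=0.0000 vs cont=0.0000 → 0.0000 [wait]  ⇒ S*(3)=-
t_2: node(2,0) S=73.5369 payoff=10.6431 vs cont=14.4854 → 14.4854 [wait]  node(2,1) S=101.9400 payoff=0.0000 vs cont=4.3937 → 4.3937 [wait]  node(2,2) S=141.3137 payoff=0.0000 vs cont=0.6085 → 0.6085 [wait]  ⇒ S*(2)=-
t_1: node(1,0) S=86.5815 payoff=0.0000 vs cont=9.2651 → 9.2651 [wait]  node(1,1) S=120.0230 payoff=0.0000 vs cont=2.4506 → 2.4506 [wait]  ⇒ S*(1)=-
t_0: node(0,0) S=101.9400 payoff=0.0000 vs cont=5.7475 → 5.7475 [wait]  ⇒ S*(0)=-

price = 5.7475
boundary = - - - - 53.0476 62.4576 73.5369
tree:
5.7475
9.2651 2.4506
14.4854 4.3937 0.6085
21.7816 7.7216 1.2444 0.0000
31.1324 13.2064 2.5449 0.0000 0.0000
39.1247 21.7224 5.2044 0.0000 0.0000 0.0000
45.9128 31.1324 10.6431 0.0000 0.0000 0.0000 0.0000
51.6783 39.1247 21.7224 0.0000 0.0000 0.0000 0.0000 0.0000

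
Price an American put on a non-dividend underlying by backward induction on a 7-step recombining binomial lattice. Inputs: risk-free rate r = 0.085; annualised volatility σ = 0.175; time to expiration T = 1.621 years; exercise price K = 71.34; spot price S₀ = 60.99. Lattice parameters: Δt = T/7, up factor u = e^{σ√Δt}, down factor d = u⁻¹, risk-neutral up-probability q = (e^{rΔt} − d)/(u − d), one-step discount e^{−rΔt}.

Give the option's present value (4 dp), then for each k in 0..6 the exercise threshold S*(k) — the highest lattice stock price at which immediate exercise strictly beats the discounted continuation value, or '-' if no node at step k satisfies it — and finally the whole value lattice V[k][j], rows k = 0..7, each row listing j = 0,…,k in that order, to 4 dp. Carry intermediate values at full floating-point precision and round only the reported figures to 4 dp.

price = 10.3500
boundary = 60.9900 56.0642 60.9900 56.0642 60.9900 56.0642 60.9900
tree:
10.3500
15.2758 5.7846
19.8039 10.3500 2.8935
23.9662 15.2758 5.5720 1.1806
27.7923 19.8039 10.3500 2.5302 0.3083
31.3094 23.9662 15.2758 5.2460 0.7799 0.0000
34.5425 27.7923 19.8039 10.3500 1.9731 0.0000 0.0000
37.5144 31.3094 23.9662 15.2758 4.9914 0.0000 0.0000 0.0000

Δt=0.23157  u=1.08786  d=0.91924  q=0.59684  discount=0.98051
step 7 (expiry): payoffs max(K−S,0) = 37.5144 31.3094 23.9662 15.2758 4.9914 0.0000 0.0000 0.0000
step 6: (k=6,j=0): S=36.7975, (K−S)⁺=34.5425, hold=33.1520 ⇒ V=34.5425 exercise | (k=6,j=1): S=43.5477, (K−S)⁺=27.7923, hold=26.4018 ⇒ V=27.7923 exercise | (k=6,j=2): S=51.5361, (K−S)⁺=19.8039, hold=18.4134 ⇒ V=19.8039 exercise | (k=6,j=3): S=60.9900, (K−S)⁺=10.3500, hold=8.9595 ⇒ V=10.3500 exercise | (k=6,j=4): S=72.1781, (K−S)⁺=0.0000, hold=1.9731 ⇒ V=1.9731 continue | (k=6,j=5): S=85.4185, (K−S)⁺=0.0000, hold=0.0000 ⇒ V=0.0000 continue | (k=6,j=6): S=101.0878, (K−S)⁺=0.0000, hold=0.0000 ⇒ V=0.0000 continue  boundary S*=60.9900
step 5: (k=5,j=0): S=40.0306, (K−S)⁺=31.3094, hold=29.9189 ⇒ V=31.3094 exercise | (k=5,j=1): S=47.3738, (K−S)⁺=23.9662, hold=22.5757 ⇒ V=23.9662 exercise | (k=5,j=2): S=56.0642, (K−S)⁺=15.2758, hold=13.8853 ⇒ V=15.2758 exercise | (k=5,j=3): S=66.3486, (K−S)⁺=4.9914, hold=5.2460 ⇒ V=5.2460 continue | (k=5,j=4): S=78.5197, (K−S)⁺=0.0000, hold=0.7799 ⇒ V=0.7799 continue | (k=5,j=5): S=92.9235, (K−S)⁺=0.0000, hold=0.0000 ⇒ V=0.0000 continue  boundary S*=56.0642
step 4: (k=4,j=0): S=43.5477, (K−S)⁺=27.7923, hold=26.4018 ⇒ V=27.7923 exercise | (k=4,j=1): S=51.5361, (K−S)⁺=19.8039, hold=18.4134 ⇒ V=19.8039 exercise | (k=4,j=2): S=60.9900, (K−S)⁺=10.3500, hold=9.1085 ⇒ V=10.3500 exercise | (k=4,j=3): S=72.1781, (K−S)⁺=0.0000, hold=2.5302 ⇒ V=2.5302 continue | (k=4,j=4): S=85.4185, (K−S)⁺=0.0000, hold=0.3083 ⇒ V=0.3083 continue  boundary S*=60.9900
step 3: (k=3,j=0): S=47.3738, (K−S)⁺=23.9662, hold=22.5757 ⇒ V=23.9662 exercise | (k=3,j=1): S=56.0642, (K−S)⁺=15.2758, hold=13.8853 ⇒ V=15.2758 exercise | (k=3,j=2): S=66.3486, (K−S)⁺=4.9914, hold=5.5720 ⇒ V=5.5720 continue | (k=3,j=3): S=78.5197, (K−S)⁺=0.0000, hold=1.1806 ⇒ V=1.1806 continue  boundary S*=56.0642
step 2: (k=2,j=0): S=51.5361, (K−S)⁺=19.8039, hold=18.4134 ⇒ V=19.8039 exercise | (k=2,j=1): S=60.9900, (K−S)⁺=10.3500, hold=9.2993 ⇒ V=10.3500 exercise | (k=2,j=2): S=72.1781, (K−S)⁺=0.0000, hold=2.8935 ⇒ V=2.8935 continue  boundary S*=60.9900
step 1: (k=1,j=0): S=56.0642, (K−S)⁺=15.2758, hold=13.8853 ⇒ V=15.2758 exercise | (k=1,j=1): S=66.3486, (K−S)⁺=4.9914, hold=5.7846 ⇒ V=5.7846 continue  boundary S*=56.0642
step 0: (k=0,j=0): S=60.9900, (K−S)⁺=10.3500, hold=9.4237 ⇒ V=10.3500 exercise  boundary S*=60.9900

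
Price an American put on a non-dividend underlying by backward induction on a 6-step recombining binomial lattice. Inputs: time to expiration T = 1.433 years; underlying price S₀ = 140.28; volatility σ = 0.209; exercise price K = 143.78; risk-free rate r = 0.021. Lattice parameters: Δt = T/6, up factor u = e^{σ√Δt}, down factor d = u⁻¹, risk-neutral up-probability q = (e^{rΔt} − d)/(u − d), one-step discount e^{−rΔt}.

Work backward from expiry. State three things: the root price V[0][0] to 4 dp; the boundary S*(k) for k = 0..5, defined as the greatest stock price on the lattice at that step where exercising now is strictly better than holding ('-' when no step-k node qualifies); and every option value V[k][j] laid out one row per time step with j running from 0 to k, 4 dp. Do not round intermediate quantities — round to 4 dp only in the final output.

params: Δt=0.23883 u=1.10754 d=0.90290 q=0.49906 e^(-rΔt)=0.99500
t_6 payoffs: 67.7747 50.5488 29.4189 3.5000 0.0000 0.0000 0.0000
t_5: node(5,0) S=84.1788 payoff=59.6012 vs cont=58.8819 → 59.6012 [stop]  node(5,1) S=103.2571 payoff=40.5229 vs cont=39.8036 → 40.5229 [stop]  node(5,2) S=126.6593 payoff=17.1207 vs cont=16.4014 → 17.1207 [stop]  node(5,3) S=155.3654 payoff=0.0000 vs cont=1.7445 → 1.7445 [wait]  node(5,4) S=190.5775 payoff=0.0000 vs cont=0.0000 → 0.0000 [wait]  node(5,5) S=233.7701 payoff=0.0000 vs cont=0.0000 → 0.0000 [wait]  ⇒ S*(5)=126.6593
t_4: node(4,0) S=93.2312 payoff=50.5488 vs cont=49.8295 → 50.5488 [stop]  node(4,1) S=114.3611 payoff=29.4189 vs cont=28.6995 → 29.4189 [stop]  node(4,2) S=140.2800 payoff=3.5000 vs cont=9.3998 → 9.3998 [wait]  node(4,3) S=172.0731 payoff=0.0000 vs cont=0.8695 → 0.8695 [wait]  node(4,4) S=211.0718 payoff=0.0000 vs cont=0.0000 → 0.0000 [wait]  ⇒ S*(4)=114.3611
t_3: node(3,0) S=103.2571 payoff=40.5229 vs cont=39.8036 → 40.5229 [stop]  node(3,1) S=126.6593 payoff=17.1207 vs cont=19.3310 → 19.3310 [wait]  node(3,2) S=155.3654 payoff=0.0000 vs cont=5.1170 → 5.1170 [wait]  node(3,3) S=190.5775 payoff=0.0000 vs cont=0.4334 → 0.4334 [wait]  ⇒ S*(3)=103.2571
t_2: node(2,0) S=114.3611 payoff=29.4189 vs cont=29.7971 → 29.7971 [wait]  node(2,1) S=140.2800 payoff=3.5000 vs cont=12.1761 → 12.1761 [wait]  node(2,2) S=172.0731 payoff=0.0000 vs cont=2.7657 → 2.7657 [wait]  ⇒ S*(2)=-
t_1: node(1,0) S=126.6593 payoff=17.1207 vs cont=20.8981 → 20.8981 [wait]  node(1,1) S=155.3654 payoff=0.0000 vs cont=7.4424 → 7.4424 [wait]  ⇒ S*(1)=-
t_0: node(0,0) S=140.2800 payoff=3.5000 vs cont=14.1120 → 14.1120 [wait]  ⇒ S*(0)=-

price = 14.1120
boundary = - - - 103.2571 114.3611 126.6593
tree:
14.1120
20.8981 7.4424
29.7971 12.1761 2.7657
40.5229 19.3310 5.1170 0.4334
50.5488 29.4189 9.3998 0.8695 0.0000
59.6012 40.5229 17.1207 1.7445 0.0000 0.0000
67.7747 50.5488 29.4189 3.5000 0.0000 0.0000 0.0000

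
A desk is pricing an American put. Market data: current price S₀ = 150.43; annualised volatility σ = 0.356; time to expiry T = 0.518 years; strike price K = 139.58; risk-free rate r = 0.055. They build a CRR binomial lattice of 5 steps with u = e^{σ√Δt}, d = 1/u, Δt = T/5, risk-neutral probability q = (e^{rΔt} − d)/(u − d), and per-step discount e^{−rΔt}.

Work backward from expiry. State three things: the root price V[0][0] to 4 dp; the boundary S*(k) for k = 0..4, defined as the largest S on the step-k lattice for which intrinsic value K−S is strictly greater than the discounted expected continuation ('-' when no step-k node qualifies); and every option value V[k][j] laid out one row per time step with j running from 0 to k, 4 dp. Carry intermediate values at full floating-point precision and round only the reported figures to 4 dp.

price = 8.8459
boundary = - - - 106.6701 119.6208
tree:
8.8459
14.1940 3.5192
22.0796 6.3532 0.6831
32.9099 11.3406 1.3638 0.0000
44.4584 19.9592 2.7228 0.0000 0.0000
54.7567 32.9099 5.4362 0.0000 0.0000 0.0000

Δt=0.10360, u=1.12141, d=0.89174, q=0.49626, disc=e^(-rΔt)=0.99432
k=5 terminal: V=max(K-S,0) → 54.7567 32.9099 5.4362 0.0000 0.0000 0.0000
k=4: j=0 S=95.1216 intr=44.4584 cont=43.6654 V=44.4584[EX]; j=1 S=119.6208 intr=19.9592 cont=19.1661 V=19.9592[EX]; j=2 S=150.4300 intr=0.0000 cont=2.7228 V=2.7228[hold]; j=3 S=189.1743 intr=0.0000 cont=0.0000 V=0.0000[hold]; j=4 S=237.8975 intr=0.0000 cont=0.0000 V=0.0000[hold]  S*(4)=119.6208
k=3: j=0 S=106.6701 intr=32.9099 cont=32.1168 V=32.9099[EX]; j=1 S=134.1438 intr=5.4362 cont=11.3406 V=11.3406[hold]; j=2 S=168.6935 intr=0.0000 cont=1.3638 V=1.3638[hold]; j=3 S=212.1417 intr=0.0000 cont=0.0000 V=0.0000[hold]  S*(3)=106.6701
k=2: j=0 S=119.6208 intr=19.9592 cont=22.0796 V=22.0796[hold]; j=1 S=150.4300 intr=0.0000 cont=6.3532 V=6.3532[hold]; j=2 S=189.1743 intr=0.0000 cont=0.6831 V=0.6831[hold]  S*(2)=-
k=1: j=0 S=134.1438 intr=5.4362 cont=14.1940 V=14.1940[hold]; j=1 S=168.6935 intr=0.0000 cont=3.5192 V=3.5192[hold]  S*(1)=-
k=0: j=0 S=150.4300 intr=0.0000 cont=8.8459 V=8.8459[hold]  S*(0)=-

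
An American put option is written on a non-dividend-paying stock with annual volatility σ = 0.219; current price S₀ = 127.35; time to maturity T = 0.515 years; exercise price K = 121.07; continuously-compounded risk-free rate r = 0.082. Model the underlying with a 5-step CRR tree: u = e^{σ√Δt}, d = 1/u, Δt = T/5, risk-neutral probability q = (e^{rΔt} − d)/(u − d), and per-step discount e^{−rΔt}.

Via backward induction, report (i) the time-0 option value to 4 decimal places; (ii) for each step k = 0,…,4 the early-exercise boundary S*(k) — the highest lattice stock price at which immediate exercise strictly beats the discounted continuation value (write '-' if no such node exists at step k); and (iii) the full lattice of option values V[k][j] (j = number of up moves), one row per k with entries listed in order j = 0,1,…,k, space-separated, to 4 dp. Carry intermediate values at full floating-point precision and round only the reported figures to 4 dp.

params: Δt=0.10300 u=1.07281 d=0.93213 q=0.54272 e^(-rΔt)=0.99159
t_5 payoffs: 31.4558 17.9303 2.3635 0.0000 0.0000 0.0000
t_4: node(4,0) S=96.1394 payoff=24.9306 vs cont=23.9124 → 24.9306 [stop]  node(4,1) S=110.6497 payoff=10.4203 vs cont=9.4021 → 10.4203 [stop]  node(4,2) S=127.3500 payoff=0.0000 vs cont=1.0717 → 1.0717 [wait]  node(4,3) S=146.5709 payoff=0.0000 vs cont=0.0000 → 0.0000 [wait]  node(4,4) S=168.6928 payoff=0.0000 vs cont=0.0000 → 0.0000 [wait]  ⇒ S*(4)=110.6497
t_3: node(3,0) S=103.1397 payoff=17.9303 vs cont=16.9121 → 17.9303 [stop]  node(3,1) S=118.7065 payoff=2.3635 vs cont=5.3016 → 5.3016 [wait]  node(3,2) S=136.6229 payoff=0.0000 vs cont=0.4859 → 0.4859 [wait]  node(3,3) S=157.2433 payoff=0.0000 vs cont=0.0000 → 0.0000 [wait]  ⇒ S*(3)=103.1397
t_2: node(2,0) S=110.6497 payoff=10.4203 vs cont=10.9833 → 10.9833 [wait]  node(2,1) S=127.3500 payoff=0.0000 vs cont=2.6654 → 2.6654 [wait]  node(2,2) S=146.5709 payoff=0.0000 vs cont=0.2203 → 0.2203 [wait]  ⇒ S*(2)=-
t_1: node(1,0) S=118.7065 payoff=2.3635 vs cont=6.4145 → 6.4145 [wait]  node(1,1) S=136.6229 payoff=0.0000 vs cont=1.3272 → 1.3272 [wait]  ⇒ S*(1)=-
t_0: node(0,0) S=127.3500 payoff=0.0000 vs cont=3.6228 → 3.6228 [wait]  ⇒ S*(0)=-

price = 3.6228
boundary = - - - 103.1397 110.6497
tree:
3.6228
6.4145 1.3272
10.9833 2.6654 0.2203
17.9303 5.3016 0.4859 0.0000
24.9306 10.4203 1.0717 0.0000 0.0000
31.4558 17.9303 2.3635 0.0000 0.0000 0.0000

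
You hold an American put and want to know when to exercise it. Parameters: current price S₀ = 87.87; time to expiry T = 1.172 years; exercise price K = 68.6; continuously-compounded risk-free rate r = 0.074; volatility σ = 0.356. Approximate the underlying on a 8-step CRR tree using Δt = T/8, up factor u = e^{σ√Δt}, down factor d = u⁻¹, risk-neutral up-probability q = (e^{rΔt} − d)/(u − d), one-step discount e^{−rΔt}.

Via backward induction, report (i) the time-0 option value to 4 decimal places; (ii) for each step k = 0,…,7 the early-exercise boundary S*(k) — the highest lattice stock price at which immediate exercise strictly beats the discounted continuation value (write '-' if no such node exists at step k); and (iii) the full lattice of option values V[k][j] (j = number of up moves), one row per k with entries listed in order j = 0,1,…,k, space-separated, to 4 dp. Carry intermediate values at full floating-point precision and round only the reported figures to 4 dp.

price = 3.1939
boundary = - - - - 50.9486 44.4586 50.9486 58.3861
tree:
3.1939
5.1183 1.3830
7.9971 2.4166 0.4031
12.1127 4.1491 0.7763 0.0472
17.6514 6.9635 1.4894 0.0965 0.0000
24.1414 11.3335 2.8448 0.1975 0.0000 0.0000
29.8048 17.6514 5.4062 0.4040 0.0000 0.0000 0.0000
34.7467 24.1414 10.2139 0.8264 0.0000 0.0000 0.0000 0.0000
39.0591 29.8048 17.6514 1.6907 0.0000 0.0000 0.0000 0.0000 0.0000

Δt=0.14650, u=1.14598, d=0.87262, q=0.50586, disc=e^(-rΔt)=0.98922
k=8 terminal: V=max(K-S,0) → 39.0591 29.8048 17.6514 1.6907 0.0000 0.0000 0.0000 0.0000 0.0000
k=7: j=0 S=33.8533 intr=34.7467 cont=34.0070 V=34.7467[EX]; j=1 S=44.4586 intr=24.1414 cont=23.4018 V=24.1414[EX]; j=2 S=58.3861 intr=10.2139 cont=9.4742 V=10.2139[EX]; j=3 S=76.6767 intr=0.0000 cont=0.8264 V=0.8264[hold]; j=4 S=100.6973 intr=0.0000 cont=0.0000 V=0.0000[hold]; j=5 S=132.2427 intr=0.0000 cont=0.0000 V=0.0000[hold]; j=6 S=173.6704 intr=0.0000 cont=0.0000 V=0.0000[hold]; j=7 S=228.0761 intr=0.0000 cont=0.0000 V=0.0000[hold]  S*(7)=58.3861
k=6: j=0 S=38.7952 intr=29.8048 cont=29.0651 V=29.8048[EX]; j=1 S=50.9486 intr=17.6514 cont=16.9117 V=17.6514[EX]; j=2 S=66.9093 intr=1.6907 cont=5.4062 V=5.4062[hold]; j=3 S=87.8700 intr=0.0000 cont=0.4040 V=0.4040[hold]; j=4 S=115.3970 intr=0.0000 cont=0.0000 V=0.0000[hold]; j=5 S=151.5475 intr=0.0000 cont=0.0000 V=0.0000[hold]; j=6 S=199.0228 intr=0.0000 cont=0.0000 V=0.0000[hold]  S*(6)=50.9486
k=5: j=0 S=44.4586 intr=24.1414 cont=23.4018 V=24.1414[EX]; j=1 S=58.3861 intr=10.2139 cont=11.3335 V=11.3335[hold]; j=2 S=76.6767 intr=0.0000 cont=2.8448 V=2.8448[hold]; j=3 S=100.6973 intr=0.0000 cont=0.1975 V=0.1975[hold]; j=4 S=132.2427 intr=0.0000 cont=0.0000 V=0.0000[hold]; j=5 S=173.6704 intr=0.0000 cont=0.0000 V=0.0000[hold]  S*(5)=44.4586
k=4: j=0 S=50.9486 intr=17.6514 cont=17.4719 V=17.6514[EX]; j=1 S=66.9093 intr=1.6907 cont=6.9635 V=6.9635[hold]; j=2 S=87.8700 intr=0.0000 cont=1.4894 V=1.4894[hold]; j=3 S=115.3970 intr=0.0000 cont=0.0965 V=0.0965[hold]; j=4 S=151.5475 intr=0.0000 cont=0.0000 V=0.0000[hold]  S*(4)=50.9486
k=3: j=0 S=58.3861 intr=10.2139 cont=12.1127 V=12.1127[hold]; j=1 S=76.6767 intr=0.0000 cont=4.1491 V=4.1491[hold]; j=2 S=100.6973 intr=0.0000 cont=0.7763 V=0.7763[hold]; j=3 S=132.2427 intr=0.0000 cont=0.0472 V=0.0472[hold]  S*(3)=-
k=2: j=0 S=66.9093 intr=1.6907 cont=7.9971 V=7.9971[hold]; j=1 S=87.8700 intr=0.0000 cont=2.4166 V=2.4166[hold]; j=2 S=115.3970 intr=0.0000 cont=0.4031 V=0.4031[hold]  S*(2)=-
k=1: j=0 S=76.6767 intr=0.0000 cont=5.1183 V=5.1183[hold]; j=1 S=100.6973 intr=0.0000 cont=1.3830 V=1.3830[hold]  S*(1)=-
k=0: j=0 S=87.8700 intr=0.0000 cont=3.1939 V=3.1939[hold]  S*(0)=-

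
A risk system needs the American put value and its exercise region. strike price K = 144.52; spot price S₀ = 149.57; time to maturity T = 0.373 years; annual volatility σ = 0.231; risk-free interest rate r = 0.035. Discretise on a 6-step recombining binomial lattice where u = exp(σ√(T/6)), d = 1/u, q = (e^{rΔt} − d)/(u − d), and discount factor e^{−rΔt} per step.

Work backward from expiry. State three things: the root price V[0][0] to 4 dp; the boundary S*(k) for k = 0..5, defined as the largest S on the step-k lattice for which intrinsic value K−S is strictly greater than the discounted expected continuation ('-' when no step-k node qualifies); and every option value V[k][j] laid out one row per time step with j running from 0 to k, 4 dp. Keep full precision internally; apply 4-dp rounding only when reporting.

Δt=0.06217, u=1.05929, d=0.94403, q=0.50450, disc=e^(-rΔt)=0.99783
k=6 terminal: V=max(K-S,0) → 38.6523 25.7271 11.2239 0.0000 0.0000 0.0000 0.0000
k=5: j=0 S=112.1442 intr=32.3758 cont=32.0617 V=32.3758[EX]; j=1 S=125.8357 intr=18.6843 cont=18.3702 V=18.6843[EX]; j=2 S=141.1988 intr=3.3212 cont=5.5493 V=5.5493[hold]; j=3 S=158.4375 intr=0.0000 cont=0.0000 V=0.0000[hold]; j=4 S=177.7809 intr=0.0000 cont=0.0000 V=0.0000[hold]; j=5 S=199.4859 intr=0.0000 cont=0.0000 V=0.0000[hold]  S*(5)=125.8357
k=4: j=0 S=118.7929 intr=25.7271 cont=25.4130 V=25.7271[EX]; j=1 S=133.2961 intr=11.2239 cont=12.0314 V=12.0314[hold]; j=2 S=149.5700 intr=0.0000 cont=2.7437 V=2.7437[hold]; j=3 S=167.8308 intr=0.0000 cont=0.0000 V=0.0000[hold]; j=4 S=188.3209 intr=0.0000 cont=0.0000 V=0.0000[hold]  S*(4)=118.7929
k=3: j=0 S=125.8357 intr=18.6843 cont=18.7767 V=18.7767[hold]; j=1 S=141.1988 intr=3.3212 cont=7.3298 V=7.3298[hold]; j=2 S=158.4375 intr=0.0000 cont=1.3565 V=1.3565[hold]; j=3 S=177.7809 intr=0.0000 cont=0.0000 V=0.0000[hold]  S*(3)=-
k=2: j=0 S=133.2961 intr=11.2239 cont=12.9734 V=12.9734[hold]; j=1 S=149.5700 intr=0.0000 cont=4.3069 V=4.3069[hold]; j=2 S=167.8308 intr=0.0000 cont=0.6707 V=0.6707[hold]  S*(2)=-
k=1: j=0 S=141.1988 intr=3.3212 cont=8.5824 V=8.5824[hold]; j=1 S=158.4375 intr=0.0000 cont=2.4670 V=2.4670[hold]  S*(1)=-
k=0: j=0 S=149.5700 intr=0.0000 cont=5.4852 V=5.4852[hold]  S*(0)=-

price = 5.4852
boundary = - - - - 118.7929 125.8357
tree:
5.4852
8.5824 2.4670
12.9734 4.3069 0.6707
18.7767 7.3298 1.3565 0.0000
25.7271 12.0314 2.7437 0.0000 0.0000
32.3758 18.6843 5.5493 0.0000 0.0000 0.0000
38.6523 25.7271 11.2239 0.0000 0.0000 0.0000 0.0000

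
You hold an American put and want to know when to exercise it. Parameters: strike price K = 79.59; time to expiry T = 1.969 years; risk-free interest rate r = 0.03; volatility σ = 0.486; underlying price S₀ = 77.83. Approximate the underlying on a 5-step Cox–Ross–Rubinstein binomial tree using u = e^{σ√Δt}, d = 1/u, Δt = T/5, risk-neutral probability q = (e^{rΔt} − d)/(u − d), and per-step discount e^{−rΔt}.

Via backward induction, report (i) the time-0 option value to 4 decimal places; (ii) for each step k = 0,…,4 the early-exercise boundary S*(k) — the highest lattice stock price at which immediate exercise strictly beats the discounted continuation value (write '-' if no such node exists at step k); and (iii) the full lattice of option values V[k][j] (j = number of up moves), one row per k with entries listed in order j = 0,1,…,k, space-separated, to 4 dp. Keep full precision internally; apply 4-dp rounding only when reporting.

price = 20.4699
boundary = - - - 31.1739 42.2905
tree:
20.4699
28.4046 11.0629
37.9644 17.1713 3.6954
48.4161 25.8682 6.7197 0.0000
56.6106 37.2995 12.2189 0.0000 0.0000
62.6510 48.4161 22.2187 0.0000 0.0000 0.0000

Δt=0.39380  u=1.35660  d=0.73714  q=0.44352  discount=0.98826
step 5 (expiry): payoffs max(K−S,0) = 62.6510 48.4161 22.2187 0.0000 0.0000 0.0000
step 4: (k=4,j=0): S=22.9794, (K−S)⁺=56.6106, hold=55.6758 ⇒ V=56.6106 exercise | (k=4,j=1): S=42.2905, (K−S)⁺=37.2995, hold=36.3647 ⇒ V=37.2995 exercise | (k=4,j=2): S=77.8300, (K−S)⁺=1.7600, hold=12.2189 ⇒ V=12.2189 continue | (k=4,j=3): S=143.2356, (K−S)⁺=0.0000, hold=0.0000 ⇒ V=0.0000 continue | (k=4,j=4): S=263.6058, (K−S)⁺=0.0000, hold=0.0000 ⇒ V=0.0000 continue  boundary S*=42.2905
step 3: (k=3,j=0): S=31.1739, (K−S)⁺=48.4161, hold=47.4814 ⇒ V=48.4161 exercise | (k=3,j=1): S=57.3713, (K−S)⁺=22.2187, hold=25.8682 ⇒ V=25.8682 continue | (k=3,j=2): S=105.5842, (K−S)⁺=0.0000, hold=6.7197 ⇒ V=6.7197 continue | (k=3,j=3): S=194.3135, (K−S)⁺=0.0000, hold=0.0000 ⇒ V=0.0000 continue  boundary S*=31.1739
step 2: (k=2,j=0): S=42.2905, (K−S)⁺=37.2995, hold=37.9644 ⇒ V=37.9644 continue | (k=2,j=1): S=77.8300, (K−S)⁺=1.7600, hold=17.1713 ⇒ V=17.1713 continue | (k=2,j=2): S=143.2356, (K−S)⁺=0.0000, hold=3.6954 ⇒ V=3.6954 continue  boundary S*=-
step 1: (k=1,j=0): S=57.3713, (K−S)⁺=22.2187, hold=28.4046 ⇒ V=28.4046 continue | (k=1,j=1): S=105.5842, (K−S)⁺=0.0000, hold=11.0629 ⇒ V=11.0629 continue  boundary S*=-
step 0: (k=0,j=0): S=77.8300, (K−S)⁺=1.7600, hold=20.4699 ⇒ V=20.4699 continue  boundary S*=-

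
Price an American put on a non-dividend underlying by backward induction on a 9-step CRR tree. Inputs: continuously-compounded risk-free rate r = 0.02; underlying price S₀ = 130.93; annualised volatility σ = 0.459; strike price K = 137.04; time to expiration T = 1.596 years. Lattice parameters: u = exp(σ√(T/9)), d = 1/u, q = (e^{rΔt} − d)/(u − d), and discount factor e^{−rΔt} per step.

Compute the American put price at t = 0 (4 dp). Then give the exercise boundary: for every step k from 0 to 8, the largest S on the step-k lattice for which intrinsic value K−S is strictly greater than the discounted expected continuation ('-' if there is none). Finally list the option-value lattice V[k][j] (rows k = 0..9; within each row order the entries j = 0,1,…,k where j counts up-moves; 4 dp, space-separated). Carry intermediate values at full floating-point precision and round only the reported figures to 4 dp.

price = 32.1685
boundary = - - - - 60.4312 49.8100 60.4312 73.3172 88.9509
tree:
32.1685
41.7697 21.1889
52.7380 29.2656 11.9074
64.5885 39.2866 17.7728 5.1403
76.6088 51.0301 25.8569 8.4565 1.3020
87.2300 63.8362 36.4482 13.6710 2.4240 0.0000
95.9844 76.6088 49.3922 21.5926 4.5129 0.0000 0.0000
103.2002 87.2300 63.7228 33.0150 8.4019 0.0000 0.0000 0.0000
109.1478 95.9844 76.6088 48.0891 15.6422 0.0000 0.0000 0.0000 0.0000
114.0500 103.2002 87.2300 63.7228 29.1218 0.0000 0.0000 0.0000 0.0000 0.0000

Δt=0.17733, u=1.21323, d=0.82424, q=0.46096, disc=e^(-rΔt)=0.99646
k=9 terminal: V=max(K-S,0) → 114.0500 103.2002 87.2300 63.7228 29.1218 0.0000 0.0000 0.0000 0.0000 0.0000
k=8: j=0 S=27.8922 intr=109.1478 cont=108.6626 V=109.1478[EX]; j=1 S=41.0556 intr=95.9844 cont=95.4992 V=95.9844[EX]; j=2 S=60.4312 intr=76.6088 cont=76.1236 V=76.6088[EX]; j=3 S=88.9509 intr=48.0891 cont=47.6040 V=48.0891[EX]; j=4 S=130.9300 intr=6.1100 cont=15.6422 V=15.6422[hold]; j=5 S=192.7206 intr=0.0000 cont=0.0000 V=0.0000[hold]; j=6 S=283.6724 intr=0.0000 cont=0.0000 V=0.0000[hold]; j=7 S=417.5477 intr=0.0000 cont=0.0000 V=0.0000[hold]; j=8 S=614.6036 intr=0.0000 cont=0.0000 V=0.0000[hold]  S*(8)=88.9509
k=7: j=0 S=33.8398 intr=103.2002 cont=102.7150 V=103.2002[EX]; j=1 S=49.8100 intr=87.2300 cont=86.7448 V=87.2300[EX]; j=2 S=73.3172 intr=63.7228 cont=63.2377 V=63.7228[EX]; j=3 S=107.9182 intr=29.1218 cont=33.0150 V=33.0150[hold]; j=4 S=158.8487 intr=0.0000 cont=8.4019 V=8.4019[hold]; j=5 S=233.8151 intr=0.0000 cont=0.0000 V=0.0000[hold]; j=6 S=344.1610 intr=0.0000 cont=0.0000 V=0.0000[hold]; j=7 S=506.5830 intr=0.0000 cont=0.0000 V=0.0000[hold]  S*(7)=73.3172
k=6: j=0 S=41.0556 intr=95.9844 cont=95.4992 V=95.9844[EX]; j=1 S=60.4312 intr=76.6088 cont=76.1236 V=76.6088[EX]; j=2 S=88.9509 intr=48.0891 cont=49.3922 V=49.3922[hold]; j=3 S=130.9300 intr=6.1100 cont=21.5926 V=21.5926[hold]; j=4 S=192.7206 intr=0.0000 cont=4.5129 V=4.5129[hold]; j=5 S=283.6724 intr=0.0000 cont=0.0000 V=0.0000[hold]; j=6 S=417.5477 intr=0.0000 cont=0.0000 V=0.0000[hold]  S*(6)=60.4312
k=5: j=0 S=49.8100 intr=87.2300 cont=86.7448 V=87.2300[EX]; j=1 S=73.3172 intr=63.7228 cont=63.8362 V=63.8362[hold]; j=2 S=107.9182 intr=29.1218 cont=36.4482 V=36.4482[hold]; j=3 S=158.8487 intr=0.0000 cont=13.6710 V=13.6710[hold]; j=4 S=233.8151 intr=0.0000 cont=2.4240 V=2.4240[hold]; j=5 S=344.1610 intr=0.0000 cont=0.0000 V=0.0000[hold]  S*(5)=49.8100
k=4: j=0 S=60.4312 intr=76.6088 cont=76.1757 V=76.6088[EX]; j=1 S=88.9509 intr=48.0891 cont=51.0301 V=51.0301[hold]; j=2 S=130.9300 intr=6.1100 cont=25.8569 V=25.8569[hold]; j=3 S=192.7206 intr=0.0000 cont=8.4565 V=8.4565[hold]; j=4 S=283.6724 intr=0.0000 cont=1.3020 V=1.3020[hold]  S*(4)=60.4312
k=3: j=0 S=73.3172 intr=63.7228 cont=64.5885 V=64.5885[hold]; j=1 S=107.9182 intr=29.1218 cont=39.2866 V=39.2866[hold]; j=2 S=158.8487 intr=0.0000 cont=17.7728 V=17.7728[hold]; j=3 S=233.8151 intr=0.0000 cont=5.1403 V=5.1403[hold]  S*(3)=-
k=2: j=0 S=88.9509 intr=48.0891 cont=52.7380 V=52.7380[hold]; j=1 S=130.9300 intr=6.1100 cont=29.2656 V=29.2656[hold]; j=2 S=192.7206 intr=0.0000 cont=11.9074 V=11.9074[hold]  S*(2)=-
k=1: j=0 S=107.9182 intr=29.1218 cont=41.7697 V=41.7697[hold]; j=1 S=158.8487 intr=0.0000 cont=21.1889 V=21.1889[hold]  S*(1)=-
k=0: j=0 S=130.9300 intr=6.1100 cont=32.1685 V=32.1685[hold]  S*(0)=-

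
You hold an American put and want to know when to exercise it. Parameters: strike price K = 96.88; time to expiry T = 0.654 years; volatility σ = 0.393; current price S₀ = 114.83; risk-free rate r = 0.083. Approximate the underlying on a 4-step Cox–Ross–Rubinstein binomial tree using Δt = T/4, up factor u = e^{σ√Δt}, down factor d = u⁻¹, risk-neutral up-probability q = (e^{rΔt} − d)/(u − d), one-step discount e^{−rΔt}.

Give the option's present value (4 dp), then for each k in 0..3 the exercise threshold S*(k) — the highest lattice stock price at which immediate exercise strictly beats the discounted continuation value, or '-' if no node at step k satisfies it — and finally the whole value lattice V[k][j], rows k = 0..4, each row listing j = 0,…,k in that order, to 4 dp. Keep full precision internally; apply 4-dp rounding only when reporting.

params: Δt=0.16350 u=1.17223 d=0.85307 q=0.50317 e^(-rΔt)=0.98652
t_4 payoffs: 36.0665 13.3143 0.0000 0.0000 0.0000
t_3: node(3,0) S=71.2876 payoff=25.5924 vs cont=24.2866 → 25.5924 [stop]  node(3,1) S=97.9584 payoff=0.0000 vs cont=6.5259 → 6.5259 [wait]  node(3,2) S=134.6075 payoff=0.0000 vs cont=0.0000 → 0.0000 [wait]  node(3,3) S=184.9680 payoff=0.0000 vs cont=0.0000 → 0.0000 [wait]  ⇒ S*(3)=71.2876
t_2: node(2,0) S=83.5657 payoff=13.3143 vs cont=15.7831 → 15.7831 [wait]  node(2,1) S=114.8300 payoff=0.0000 vs cont=3.1986 → 3.1986 [wait]  node(2,2) S=157.7912 payoff=0.0000 vs cont=0.0000 → 0.0000 [wait]  ⇒ S*(2)=-
t_1: node(1,0) S=97.9584 payoff=0.0000 vs cont=9.3236 → 9.3236 [wait]  node(1,1) S=134.6075 payoff=0.0000 vs cont=1.5677 → 1.5677 [wait]  ⇒ S*(1)=-
t_0: node(0,0) S=114.8300 payoff=0.0000 vs cont=5.3481 → 5.3481 [wait]  ⇒ S*(0)=-

price = 5.3481
boundary = - - - 71.2876
tree:
5.3481
9.3236 1.5677
15.7831 3.1986 0.0000
25.5924 6.5259 0.0000 0.0000
36.0665 13.3143 0.0000 0.0000 0.0000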